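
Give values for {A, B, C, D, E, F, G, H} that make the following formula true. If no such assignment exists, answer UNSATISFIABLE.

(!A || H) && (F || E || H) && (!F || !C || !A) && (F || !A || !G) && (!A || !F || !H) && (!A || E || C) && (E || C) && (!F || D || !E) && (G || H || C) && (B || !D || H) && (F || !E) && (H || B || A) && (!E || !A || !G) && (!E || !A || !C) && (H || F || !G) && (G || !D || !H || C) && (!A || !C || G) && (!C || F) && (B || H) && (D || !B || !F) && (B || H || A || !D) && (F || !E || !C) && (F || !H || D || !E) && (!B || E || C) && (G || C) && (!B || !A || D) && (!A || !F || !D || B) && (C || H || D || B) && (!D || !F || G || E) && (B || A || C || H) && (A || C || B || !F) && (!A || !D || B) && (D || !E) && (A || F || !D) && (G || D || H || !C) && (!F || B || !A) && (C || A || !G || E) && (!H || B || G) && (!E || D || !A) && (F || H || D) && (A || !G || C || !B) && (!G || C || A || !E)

Suppose A = false.
Suppose E = false.
(C) alone gives C = true.
(F) alone gives F = true.
Suppose H = true.
Suppose D = true.
(G) alone gives G = true.
Every clause is now satisfied; B is unconstrained.

A=false, B=true, C=true, D=true, E=false, F=true, G=true, H=true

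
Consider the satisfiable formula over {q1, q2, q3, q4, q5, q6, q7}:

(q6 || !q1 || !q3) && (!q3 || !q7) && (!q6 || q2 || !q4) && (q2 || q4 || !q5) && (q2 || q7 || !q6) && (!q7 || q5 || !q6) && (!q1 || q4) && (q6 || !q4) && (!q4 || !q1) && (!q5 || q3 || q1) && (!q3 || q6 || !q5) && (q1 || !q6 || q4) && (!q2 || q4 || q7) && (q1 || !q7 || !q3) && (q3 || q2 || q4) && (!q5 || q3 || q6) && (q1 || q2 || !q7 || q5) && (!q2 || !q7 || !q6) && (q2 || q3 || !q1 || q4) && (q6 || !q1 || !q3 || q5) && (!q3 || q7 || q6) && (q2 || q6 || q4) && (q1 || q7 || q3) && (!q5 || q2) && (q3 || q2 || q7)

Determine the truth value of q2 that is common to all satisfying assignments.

True

Suppose q2 = false.
(!q5) alone gives q5 = false.
Try q3 = false.
(q4) alone gives q4 = true.
(!q6) alone gives q6 = false.
Now (q6) is unsatisfied and unit — conflict.
Undo q3 and try q3 = true.
(!q7) alone gives q7 = false.
(!q6) alone gives q6 = false.
Now (q6) is unsatisfied and unit — conflict.
Either choice for q3 ends in contradiction.
So every satisfying assignment has q2 = True.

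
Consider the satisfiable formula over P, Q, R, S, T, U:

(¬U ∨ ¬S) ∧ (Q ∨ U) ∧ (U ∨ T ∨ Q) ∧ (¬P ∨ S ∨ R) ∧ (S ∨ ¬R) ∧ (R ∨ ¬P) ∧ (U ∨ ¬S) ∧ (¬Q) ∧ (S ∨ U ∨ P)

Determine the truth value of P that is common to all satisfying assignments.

Suppose P = True.
From the singleton clause (R), R = True.
From the singleton clause (S), S = True.
From the singleton clause (¬U), U = False.
Now (U) is unsatisfied and unit — conflict.
So every satisfying assignment has P = False.

False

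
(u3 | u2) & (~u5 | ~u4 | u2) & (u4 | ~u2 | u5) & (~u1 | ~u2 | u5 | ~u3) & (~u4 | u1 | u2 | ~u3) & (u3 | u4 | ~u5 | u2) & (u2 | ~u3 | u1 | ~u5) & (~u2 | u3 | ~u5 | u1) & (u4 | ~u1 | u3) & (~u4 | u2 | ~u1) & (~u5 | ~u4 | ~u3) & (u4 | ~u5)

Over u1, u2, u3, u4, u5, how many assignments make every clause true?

6

There are 2^5 = 32 truth assignments over (u1, u2, u3, u4, u5).
Split on u3. With u3 = 1, the clauses containing u3 are satisfied and ~u3 drops from the rest; 3 of the 2^4 = 16 assignments to the other variables satisfy what remains.
With u3 = 0, by the same count on the reduced clause set, 3 assignments work.
(One model: u1=F, u2=F, u3=T, u4=F, u5=F.)
Total: 3 + 3 = 6.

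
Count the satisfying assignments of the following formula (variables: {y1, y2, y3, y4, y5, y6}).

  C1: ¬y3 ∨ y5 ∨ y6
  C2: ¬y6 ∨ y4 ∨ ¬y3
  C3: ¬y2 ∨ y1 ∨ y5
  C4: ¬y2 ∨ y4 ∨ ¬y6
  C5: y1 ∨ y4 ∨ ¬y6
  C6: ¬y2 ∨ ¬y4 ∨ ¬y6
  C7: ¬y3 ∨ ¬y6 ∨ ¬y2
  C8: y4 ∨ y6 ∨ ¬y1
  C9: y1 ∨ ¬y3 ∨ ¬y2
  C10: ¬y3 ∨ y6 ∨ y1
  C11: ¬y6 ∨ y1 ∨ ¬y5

There are 2^6 = 64 truth assignments over (y1, y2, y3, y4, y5, y6).
Split on y1. With y1 = True, the clauses containing y1 are satisfied and ¬y1 drops from the rest; 12 of the 2^5 = 32 assignments to the other variables satisfy what remains.
With y1 = False, by the same count on the reduced clause set, 8 assignments work.
Total: 12 + 8 = 20.

20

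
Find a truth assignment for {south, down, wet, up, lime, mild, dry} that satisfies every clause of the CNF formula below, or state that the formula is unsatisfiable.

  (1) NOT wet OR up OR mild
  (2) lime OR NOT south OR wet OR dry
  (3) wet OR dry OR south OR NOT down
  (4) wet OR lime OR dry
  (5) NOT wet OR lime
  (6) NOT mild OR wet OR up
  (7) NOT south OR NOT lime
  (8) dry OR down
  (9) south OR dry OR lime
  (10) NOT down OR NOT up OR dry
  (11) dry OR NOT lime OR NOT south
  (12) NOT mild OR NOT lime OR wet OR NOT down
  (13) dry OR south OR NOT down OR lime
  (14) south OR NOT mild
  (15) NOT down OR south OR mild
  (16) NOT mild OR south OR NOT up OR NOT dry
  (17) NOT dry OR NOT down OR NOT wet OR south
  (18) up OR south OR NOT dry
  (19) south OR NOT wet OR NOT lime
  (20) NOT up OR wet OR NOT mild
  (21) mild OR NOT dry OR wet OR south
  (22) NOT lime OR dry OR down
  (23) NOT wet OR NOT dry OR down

Branch on wet: set wet = false.
Branch on lime: set lime = false.
From the singleton clause (dry), dry = true.
Branch on mild: set mild = false.
From the singleton clause (south), south = true.
No clause remains; down, up are free.

south: true,  down: false,  wet: false,  up: false,  lime: false,  mild: false,  dry: true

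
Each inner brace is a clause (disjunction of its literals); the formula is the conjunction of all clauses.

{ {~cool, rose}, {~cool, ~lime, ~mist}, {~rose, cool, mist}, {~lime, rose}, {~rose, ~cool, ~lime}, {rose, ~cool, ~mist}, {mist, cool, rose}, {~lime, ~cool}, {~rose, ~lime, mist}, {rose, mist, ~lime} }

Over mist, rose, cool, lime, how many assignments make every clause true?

There are 2^4 = 16 truth assignments over (mist, rose, cool, lime).
Split on lime. With lime = 1, the clauses containing lime are satisfied and ~lime drops from the rest; 1 of the 2^3 = 8 assignments to the other variables satisfy what remains.
With lime = 0, by the same count on the reduced clause set, 4 assignments work.
Total: 1 + 4 = 5.

5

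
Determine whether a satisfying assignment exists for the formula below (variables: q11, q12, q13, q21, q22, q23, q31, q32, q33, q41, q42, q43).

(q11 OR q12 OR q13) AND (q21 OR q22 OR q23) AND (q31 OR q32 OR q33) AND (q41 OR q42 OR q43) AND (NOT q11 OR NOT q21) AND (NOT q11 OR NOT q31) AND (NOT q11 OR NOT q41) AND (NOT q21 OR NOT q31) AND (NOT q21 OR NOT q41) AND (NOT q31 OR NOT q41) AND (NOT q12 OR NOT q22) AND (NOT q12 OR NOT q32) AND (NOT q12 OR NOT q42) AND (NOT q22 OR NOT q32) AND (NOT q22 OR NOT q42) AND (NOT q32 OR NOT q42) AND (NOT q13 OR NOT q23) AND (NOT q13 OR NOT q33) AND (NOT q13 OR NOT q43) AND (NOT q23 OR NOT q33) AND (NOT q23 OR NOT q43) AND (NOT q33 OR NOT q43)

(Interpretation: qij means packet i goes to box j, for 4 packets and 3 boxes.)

Case q11 = false:
Case q12 = true:
(NOT q22) alone gives q22 = false.
(NOT q32) alone gives q32 = false.
(NOT q42) alone gives q42 = false.
Case q21 = true:
(NOT q31) alone gives q31 = false.
(q33) alone gives q33 = true.
(NOT q41) alone gives q41 = false.
(q43) alone gives q43 = true.
That conflicts with the unit clause (NOT q43).
That branch fails; take q21 = false instead.
(q23) alone gives q23 = true.
(NOT q13) alone gives q13 = false.
(NOT q33) alone gives q33 = false.
(q31) alone gives q31 = true.
(NOT q41) alone gives q41 = false.
(q43) alone gives q43 = true.
That conflicts with the unit clause (NOT q43).
Either choice for q21 ends in contradiction.
That branch fails; take q12 = false instead.
(q13) alone gives q13 = true.
(NOT q23) alone gives q23 = false.
(NOT q33) alone gives q33 = false.
(NOT q43) alone gives q43 = false.
Case q21 = true:
(NOT q31) alone gives q31 = false.
(q32) alone gives q32 = true.
(NOT q41) alone gives q41 = false.
(q42) alone gives q42 = true.
That conflicts with the unit clause (NOT q42).
That branch fails; take q21 = false instead.
(q22) alone gives q22 = true.
(NOT q32) alone gives q32 = false.
(q31) alone gives q31 = true.
(NOT q41) alone gives q41 = false.
(q42) alone gives q42 = true.
That conflicts with the unit clause (NOT q42).
Either choice for q21 ends in contradiction.
Either choice for q12 ends in contradiction.
That branch fails; take q11 = true instead.
(NOT q21) alone gives q21 = false.
(NOT q31) alone gives q31 = false.
(NOT q41) alone gives q41 = false.
Case q22 = true:
(NOT q12) alone gives q12 = false.
(NOT q32) alone gives q32 = false.
(q33) alone gives q33 = true.
(NOT q42) alone gives q42 = false.
(q43) alone gives q43 = true.
That conflicts with the unit clause (NOT q43).
That branch fails; take q22 = false instead.
(q23) alone gives q23 = true.
(NOT q13) alone gives q13 = false.
(NOT q33) alone gives q33 = false.
(q32) alone gives q32 = true.
(NOT q12) alone gives q12 = false.
(NOT q42) alone gives q42 = false.
(q43) alone gives q43 = true.
That conflicts with the unit clause (NOT q43).
Either choice for q22 ends in contradiction.
Either choice for q11 ends in contradiction.
No assignment satisfies every clause.

No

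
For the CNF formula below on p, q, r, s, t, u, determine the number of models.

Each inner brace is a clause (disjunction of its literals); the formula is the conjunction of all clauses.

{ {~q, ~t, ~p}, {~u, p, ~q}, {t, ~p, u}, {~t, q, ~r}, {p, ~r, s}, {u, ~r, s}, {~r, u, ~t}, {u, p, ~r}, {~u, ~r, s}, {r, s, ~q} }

20

There are 2^6 = 64 truth assignments over (p, q, r, s, t, u).
Split on q. With q = 1, the clauses containing q are satisfied and ~q drops from the rest; 4 of the 2^5 = 32 assignments to the other variables satisfy what remains.
With q = 0, by the same count on the reduced clause set, 16 assignments work.
Total: 4 + 16 = 20.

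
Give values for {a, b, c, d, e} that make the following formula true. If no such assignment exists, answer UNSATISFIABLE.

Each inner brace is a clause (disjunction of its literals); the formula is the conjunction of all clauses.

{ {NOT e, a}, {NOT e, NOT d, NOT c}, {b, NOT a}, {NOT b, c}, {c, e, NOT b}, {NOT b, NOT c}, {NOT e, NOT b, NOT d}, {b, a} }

Suppose e = false.
Suppose b = true.
From the singleton clause (c), c = true.
That conflicts with the unit clause (NOT c).
Undo b and try b = false.
From the singleton clause (NOT a), a = false.
That conflicts with the unit clause (a).
Both values of b lead to a conflict.
Undo e and try e = true.
From the singleton clause (a), a = true.
From the singleton clause (b), b = true.
From the singleton clause (c), c = true.
That conflicts with the unit clause (NOT c).
Both values of e lead to a conflict.

UNSATISFIABLE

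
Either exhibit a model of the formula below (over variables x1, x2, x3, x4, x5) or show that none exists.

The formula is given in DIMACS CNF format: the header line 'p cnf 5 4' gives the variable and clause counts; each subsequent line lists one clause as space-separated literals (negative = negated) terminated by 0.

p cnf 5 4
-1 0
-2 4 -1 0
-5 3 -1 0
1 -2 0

The clause (¬x1) is unit, so x1 = False.
The clause (¬x2) is unit, so x2 = False.
Every clause is now satisfied; x3, x4, x5 are unconstrained.

x1 ↦ False; x2 ↦ False; x3 ↦ True; x4 ↦ False; x5 ↦ False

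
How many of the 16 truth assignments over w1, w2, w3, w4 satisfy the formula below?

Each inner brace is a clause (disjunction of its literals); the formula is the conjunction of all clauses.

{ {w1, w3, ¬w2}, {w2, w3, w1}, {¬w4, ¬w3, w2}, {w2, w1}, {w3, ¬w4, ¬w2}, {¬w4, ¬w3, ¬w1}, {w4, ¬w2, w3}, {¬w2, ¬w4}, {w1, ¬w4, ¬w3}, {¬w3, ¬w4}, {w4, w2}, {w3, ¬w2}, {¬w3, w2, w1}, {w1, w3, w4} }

3

There are 2^4 = 16 truth assignments over (w1, w2, w3, w4).
Check each against the 14 clauses (columns in the order w1, w2, w3, w4):
  F F F F  ✗ fails (w2 ∨ w3 ∨ w1)
  F F F T  ✗ fails (w2 ∨ w3 ∨ w1)
  F F T F  ✗ fails (w2 ∨ w1)
  F F T T  ✗ fails (¬w4 ∨ ¬w3 ∨ w2)
  F T F F  ✗ fails (w1 ∨ w3 ∨ ¬w2)
  F T F T  ✗ fails (w1 ∨ w3 ∨ ¬w2)
  F T T F  ✓ satisfies all
  F T T T  ✗ fails (¬w2 ∨ ¬w4)
  T F F F  ✗ fails (w4 ∨ w2)
  T F F T  ✓ satisfies all
  T F T F  ✗ fails (w4 ∨ w2)
  T F T T  ✗ fails (¬w4 ∨ ¬w3 ∨ w2)
  T T F F  ✗ fails (w4 ∨ ¬w2 ∨ w3)
  T T F T  ✗ fails (w3 ∨ ¬w4 ∨ ¬w2)
  T T T F  ✓ satisfies all
  T T T T  ✗ fails (¬w4 ∨ ¬w3 ∨ ¬w1)
3 of the 16 rows are models.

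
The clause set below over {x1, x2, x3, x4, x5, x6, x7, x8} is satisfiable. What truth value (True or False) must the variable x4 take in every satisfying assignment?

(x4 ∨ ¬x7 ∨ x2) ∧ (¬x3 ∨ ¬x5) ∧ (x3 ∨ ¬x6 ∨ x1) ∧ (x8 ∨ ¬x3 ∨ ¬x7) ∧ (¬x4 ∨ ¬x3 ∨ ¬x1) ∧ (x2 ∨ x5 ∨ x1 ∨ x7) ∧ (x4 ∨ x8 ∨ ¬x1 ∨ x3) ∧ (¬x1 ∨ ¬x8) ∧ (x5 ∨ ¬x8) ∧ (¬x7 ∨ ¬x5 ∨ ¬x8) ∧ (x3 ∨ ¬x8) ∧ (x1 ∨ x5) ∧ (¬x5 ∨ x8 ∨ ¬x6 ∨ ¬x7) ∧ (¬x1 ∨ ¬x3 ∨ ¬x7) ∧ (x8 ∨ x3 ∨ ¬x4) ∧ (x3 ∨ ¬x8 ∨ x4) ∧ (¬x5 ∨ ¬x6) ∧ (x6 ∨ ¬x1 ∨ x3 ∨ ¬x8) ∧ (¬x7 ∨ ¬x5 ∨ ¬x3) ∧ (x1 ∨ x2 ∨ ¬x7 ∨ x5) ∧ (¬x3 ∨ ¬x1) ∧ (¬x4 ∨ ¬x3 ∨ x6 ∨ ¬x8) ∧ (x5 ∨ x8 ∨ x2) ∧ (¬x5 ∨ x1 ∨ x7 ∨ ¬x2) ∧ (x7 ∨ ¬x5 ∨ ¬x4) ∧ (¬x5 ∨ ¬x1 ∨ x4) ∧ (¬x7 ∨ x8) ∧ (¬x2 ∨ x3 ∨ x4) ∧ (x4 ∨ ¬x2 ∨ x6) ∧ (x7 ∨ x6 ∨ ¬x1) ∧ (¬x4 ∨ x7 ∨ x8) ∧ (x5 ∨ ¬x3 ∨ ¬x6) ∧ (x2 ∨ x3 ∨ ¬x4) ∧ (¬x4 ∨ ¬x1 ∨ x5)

Suppose x4 = True.
Suppose x3 = False.
Unit clause (¬x8) forces x8 = False.
Now (x8) is unsatisfied and unit — conflict.
Undo x3 and try x3 = True.
Unit clause (¬x5) forces x5 = False.
Unit clause (¬x1) forces x1 = False.
Now (x1) is unsatisfied and unit — conflict.
Neither x3 = True nor x3 = False works.
So every satisfying assignment has x4 = False.

False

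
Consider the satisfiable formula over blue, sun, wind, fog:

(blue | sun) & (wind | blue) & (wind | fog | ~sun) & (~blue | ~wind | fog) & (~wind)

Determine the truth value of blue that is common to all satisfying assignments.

True

Suppose blue = 0.
Unit clause (sun) forces sun = 1.
Unit clause (wind) forces wind = 1.
Now (~wind) is unsatisfied and unit — conflict.
So every satisfying assignment has blue = True.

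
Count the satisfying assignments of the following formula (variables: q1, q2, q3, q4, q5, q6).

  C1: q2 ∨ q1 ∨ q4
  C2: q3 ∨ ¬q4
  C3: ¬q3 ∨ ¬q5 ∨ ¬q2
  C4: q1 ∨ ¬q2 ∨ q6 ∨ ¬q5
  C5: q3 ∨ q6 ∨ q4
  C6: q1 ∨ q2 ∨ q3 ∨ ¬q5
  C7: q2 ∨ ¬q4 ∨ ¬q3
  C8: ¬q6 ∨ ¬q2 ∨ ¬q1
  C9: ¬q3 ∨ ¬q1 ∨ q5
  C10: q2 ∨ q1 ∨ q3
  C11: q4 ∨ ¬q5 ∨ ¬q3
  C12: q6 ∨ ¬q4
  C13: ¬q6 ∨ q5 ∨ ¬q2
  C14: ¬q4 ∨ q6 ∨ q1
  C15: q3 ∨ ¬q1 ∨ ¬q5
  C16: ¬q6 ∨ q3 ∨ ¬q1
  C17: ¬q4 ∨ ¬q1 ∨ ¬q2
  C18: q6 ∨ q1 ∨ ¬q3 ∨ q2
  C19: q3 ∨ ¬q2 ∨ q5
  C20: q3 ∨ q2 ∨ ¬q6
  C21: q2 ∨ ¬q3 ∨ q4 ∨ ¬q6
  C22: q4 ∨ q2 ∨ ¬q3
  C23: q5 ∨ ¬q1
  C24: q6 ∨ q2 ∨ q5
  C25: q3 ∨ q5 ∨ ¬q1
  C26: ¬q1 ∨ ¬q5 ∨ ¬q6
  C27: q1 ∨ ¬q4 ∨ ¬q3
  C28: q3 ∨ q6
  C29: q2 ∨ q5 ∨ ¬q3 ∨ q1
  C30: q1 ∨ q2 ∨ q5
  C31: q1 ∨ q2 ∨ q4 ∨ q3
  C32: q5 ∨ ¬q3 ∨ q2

2

There are 2^6 = 64 truth assignments over (q1, q2, q3, q4, q5, q6).
Split on q1. With q1 = True, the clauses containing q1 are satisfied and ¬q1 drops from the rest; 0 of the 2^5 = 32 assignments to the other variables satisfy what remains.
With q1 = False, by the same count on the reduced clause set, 2 assignments work.
(One model: q1=F, q2=T, q3=F, q4=F, q5=T, q6=T.)
Total: 0 + 2 = 2.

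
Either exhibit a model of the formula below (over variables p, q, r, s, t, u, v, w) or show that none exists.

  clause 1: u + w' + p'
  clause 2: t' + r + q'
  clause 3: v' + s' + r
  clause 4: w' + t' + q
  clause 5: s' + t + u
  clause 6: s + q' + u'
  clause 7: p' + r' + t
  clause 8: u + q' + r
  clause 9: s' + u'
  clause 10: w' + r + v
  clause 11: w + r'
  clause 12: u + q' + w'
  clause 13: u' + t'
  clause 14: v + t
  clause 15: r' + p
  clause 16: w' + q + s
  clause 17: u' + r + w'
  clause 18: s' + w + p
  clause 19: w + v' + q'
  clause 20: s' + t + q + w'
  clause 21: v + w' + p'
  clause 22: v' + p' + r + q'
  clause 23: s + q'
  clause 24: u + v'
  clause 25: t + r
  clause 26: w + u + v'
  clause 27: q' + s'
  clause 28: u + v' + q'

Case s = 0:
From the singleton clause (q'), q = 0.
From the singleton clause (w'), w = 0.
From the singleton clause (r'), r = 0.
From the singleton clause (t), t = 1.
From the singleton clause (u'), u = 0.
From the singleton clause (v'), v = 0.
Every clause is now satisfied; p is unconstrained.

p=0; q=0; r=0; s=0; t=1; u=0; v=0; w=0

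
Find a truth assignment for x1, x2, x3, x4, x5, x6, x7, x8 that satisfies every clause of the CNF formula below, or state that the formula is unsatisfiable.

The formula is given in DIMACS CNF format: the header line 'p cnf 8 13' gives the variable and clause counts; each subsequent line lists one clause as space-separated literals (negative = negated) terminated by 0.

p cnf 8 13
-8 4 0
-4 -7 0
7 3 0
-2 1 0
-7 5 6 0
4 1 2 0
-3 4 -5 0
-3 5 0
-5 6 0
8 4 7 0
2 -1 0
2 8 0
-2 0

Unit clause (¬x2) forces x2 = False.
Unit clause (¬x1) forces x1 = False.
Unit clause (x4) forces x4 = True.
Unit clause (¬x7) forces x7 = False.
Unit clause (x3) forces x3 = True.
Unit clause (x5) forces x5 = True.
Unit clause (x6) forces x6 = True.
Unit clause (x8) forces x8 = True.
Every clause now holds.

x1: False, x2: False, x3: True, x4: True, x5: True, x6: True, x7: False, x8: True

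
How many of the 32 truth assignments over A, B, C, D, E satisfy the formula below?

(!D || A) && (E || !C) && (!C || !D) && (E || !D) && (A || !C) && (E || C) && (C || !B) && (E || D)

There are 2^5 = 32 truth assignments over (A, B, C, D, E).
Split on B. With B = true, the clauses containing B are satisfied and !B drops from the rest; 1 of the 2^4 = 16 assignments to the other variables satisfy what remains.
With B = false, by the same count on the reduced clause set, 4 assignments work.
(One model: A=F, B=F, C=F, D=F, E=T.)
Total: 1 + 4 = 5.

5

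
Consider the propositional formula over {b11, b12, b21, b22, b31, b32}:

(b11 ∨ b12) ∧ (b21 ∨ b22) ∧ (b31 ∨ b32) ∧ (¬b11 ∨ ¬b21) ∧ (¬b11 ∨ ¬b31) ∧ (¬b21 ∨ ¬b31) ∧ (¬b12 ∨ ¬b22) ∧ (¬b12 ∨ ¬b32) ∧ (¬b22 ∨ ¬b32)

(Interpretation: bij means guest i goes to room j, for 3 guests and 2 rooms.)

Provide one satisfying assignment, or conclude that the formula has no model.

UNSATISFIABLE

Branch on b11: set b11 = True.
The clause (¬b21) is unit, so b21 = False.
The clause (b22) is unit, so b22 = True.
The clause (¬b31) is unit, so b31 = False.
The clause (b32) is unit, so b32 = True.
But (¬b32) is also a unit clause — contradiction.
So b11 must be the other value — set b11 = False.
The clause (b12) is unit, so b12 = True.
The clause (¬b22) is unit, so b22 = False.
The clause (b21) is unit, so b21 = True.
The clause (¬b31) is unit, so b31 = False.
The clause (b32) is unit, so b32 = True.
But (¬b32) is also a unit clause — contradiction.
Neither b11 = True nor b11 = False works.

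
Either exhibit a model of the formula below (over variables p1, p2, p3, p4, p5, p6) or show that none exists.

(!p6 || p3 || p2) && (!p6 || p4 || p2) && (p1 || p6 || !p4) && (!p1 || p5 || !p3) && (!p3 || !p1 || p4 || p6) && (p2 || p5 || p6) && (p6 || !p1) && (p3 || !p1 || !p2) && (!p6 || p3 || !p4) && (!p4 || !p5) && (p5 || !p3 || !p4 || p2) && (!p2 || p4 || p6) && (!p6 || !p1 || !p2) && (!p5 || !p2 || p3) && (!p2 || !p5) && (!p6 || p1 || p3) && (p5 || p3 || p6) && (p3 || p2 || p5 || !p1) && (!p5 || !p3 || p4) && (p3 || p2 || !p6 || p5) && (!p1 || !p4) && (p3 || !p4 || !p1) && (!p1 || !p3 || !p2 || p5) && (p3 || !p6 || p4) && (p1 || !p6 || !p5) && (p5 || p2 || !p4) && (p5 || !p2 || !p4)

p1: false, p2: true, p3: true, p4: false, p5: false, p6: true

Case p6 = true:
Case p3 = true:
Case p4 = false:
(p2) alone gives p2 = true.
(!p1) alone gives p1 = false.
(!p5) alone gives p5 = false.
All clauses are satisfied.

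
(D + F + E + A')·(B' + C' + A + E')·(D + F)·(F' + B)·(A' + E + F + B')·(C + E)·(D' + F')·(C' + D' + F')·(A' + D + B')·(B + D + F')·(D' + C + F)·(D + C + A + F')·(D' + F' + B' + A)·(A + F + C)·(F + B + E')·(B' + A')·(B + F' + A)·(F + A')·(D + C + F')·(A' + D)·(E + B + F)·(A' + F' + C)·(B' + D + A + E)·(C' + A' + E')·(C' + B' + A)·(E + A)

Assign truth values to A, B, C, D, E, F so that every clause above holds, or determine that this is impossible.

Try D = 1.
The clause (F') is unit, so F = 0.
The clause (C) is unit, so C = 1.
The clause (A') is unit, so A = 0.
The clause (B') is unit, so B = 0.
The clause (E') is unit, so E = 0.
Now (E) is unsatisfied and unit — conflict.
Backtrack on D: now try D = 0.
The clause (F) is unit, so F = 1.
The clause (B) is unit, so B = 1.
The clause (A') is unit, so A = 0.
The clause (C) is unit, so C = 1.
Now (C') is unsatisfied and unit — conflict.
Either choice for D ends in contradiction.

UNSATISFIABLE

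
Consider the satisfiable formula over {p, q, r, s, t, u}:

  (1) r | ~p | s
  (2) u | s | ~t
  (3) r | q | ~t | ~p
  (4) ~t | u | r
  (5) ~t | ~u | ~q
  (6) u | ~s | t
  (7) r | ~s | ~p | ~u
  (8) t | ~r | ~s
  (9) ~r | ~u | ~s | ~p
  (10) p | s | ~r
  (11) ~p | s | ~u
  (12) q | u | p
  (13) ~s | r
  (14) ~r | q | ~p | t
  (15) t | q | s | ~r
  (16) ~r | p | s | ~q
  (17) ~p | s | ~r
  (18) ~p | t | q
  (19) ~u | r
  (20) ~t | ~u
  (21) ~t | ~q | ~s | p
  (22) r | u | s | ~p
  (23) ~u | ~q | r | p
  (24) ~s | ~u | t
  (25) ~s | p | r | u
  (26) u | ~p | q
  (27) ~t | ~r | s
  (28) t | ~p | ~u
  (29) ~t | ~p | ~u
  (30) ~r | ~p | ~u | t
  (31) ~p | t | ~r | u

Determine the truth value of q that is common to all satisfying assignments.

True

Suppose q = 0.
Try u = 1.
The clause (r) is unit, so r = 1.
The clause (~t) is unit, so t = 0.
The clause (~s) is unit, so s = 0.
But (s) is also a unit clause — contradiction.
Backtrack on u: now try u = 0.
The clause (p) is unit, so p = 1.
But (~p) is also a unit clause — contradiction.
Either choice for u ends in contradiction.
So every satisfying assignment has q = True.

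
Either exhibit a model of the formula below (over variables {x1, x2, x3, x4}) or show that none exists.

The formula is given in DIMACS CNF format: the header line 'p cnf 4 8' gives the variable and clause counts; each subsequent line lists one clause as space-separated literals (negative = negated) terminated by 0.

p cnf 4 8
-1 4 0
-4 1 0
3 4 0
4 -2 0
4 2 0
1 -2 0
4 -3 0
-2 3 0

Case x1 = True:
From the singleton clause (x4), x4 = True.
Case x2 = False:
No clause remains; x3 is free.

x1 ↦ True; x2 ↦ False; x3 ↦ False; x4 ↦ True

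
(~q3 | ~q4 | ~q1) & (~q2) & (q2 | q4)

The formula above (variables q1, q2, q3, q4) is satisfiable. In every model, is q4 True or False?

True

Suppose q4 = 0.
The clause (~q2) is unit, so q2 = 0.
Now (q2) is unsatisfied and unit — conflict.
So every satisfying assignment has q4 = True.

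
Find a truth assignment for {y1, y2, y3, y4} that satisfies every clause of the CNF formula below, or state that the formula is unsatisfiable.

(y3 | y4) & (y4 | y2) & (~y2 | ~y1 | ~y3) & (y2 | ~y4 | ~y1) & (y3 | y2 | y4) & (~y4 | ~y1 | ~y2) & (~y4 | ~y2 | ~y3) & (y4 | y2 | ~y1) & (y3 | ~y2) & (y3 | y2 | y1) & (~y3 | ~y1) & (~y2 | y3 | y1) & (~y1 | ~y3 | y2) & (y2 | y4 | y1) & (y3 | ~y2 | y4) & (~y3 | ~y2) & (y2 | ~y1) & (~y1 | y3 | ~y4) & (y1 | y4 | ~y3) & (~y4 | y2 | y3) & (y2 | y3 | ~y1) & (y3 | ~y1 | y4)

y1: 0, y2: 0, y3: 1, y4: 1

Branch on y3: set y3 = 1.
From the singleton clause (~y1), y1 = 0.
From the singleton clause (~y2), y2 = 0.
From the singleton clause (y4), y4 = 1.
All clauses are satisfied.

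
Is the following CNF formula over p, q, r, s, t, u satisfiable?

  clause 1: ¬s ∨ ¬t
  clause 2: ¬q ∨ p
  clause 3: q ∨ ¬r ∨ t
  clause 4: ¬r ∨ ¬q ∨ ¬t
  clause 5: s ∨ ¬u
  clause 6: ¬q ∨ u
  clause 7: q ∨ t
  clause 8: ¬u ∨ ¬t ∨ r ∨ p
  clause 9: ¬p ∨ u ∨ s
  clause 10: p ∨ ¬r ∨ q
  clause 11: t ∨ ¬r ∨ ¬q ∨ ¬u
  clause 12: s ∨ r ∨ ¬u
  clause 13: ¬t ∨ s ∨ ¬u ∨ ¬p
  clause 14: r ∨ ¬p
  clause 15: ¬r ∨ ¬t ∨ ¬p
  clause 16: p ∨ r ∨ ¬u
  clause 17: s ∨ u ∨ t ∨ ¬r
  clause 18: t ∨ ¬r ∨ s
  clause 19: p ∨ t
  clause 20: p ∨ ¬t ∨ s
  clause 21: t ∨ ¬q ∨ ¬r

Unsatisfiable

Try s = False.
(¬u) alone gives u = False.
(¬q) alone gives q = False.
(t) alone gives t = True.
(¬p) alone gives p = False.
Now (p) is unsatisfied and unit — conflict.
So s must be the other value — set s = True.
(¬t) alone gives t = False.
(q) alone gives q = True.
(p) alone gives p = True.
(u) alone gives u = True.
(¬r) alone gives r = False.
Now (r) is unsatisfied and unit — conflict.
Either choice for s ends in contradiction.
No assignment satisfies every clause.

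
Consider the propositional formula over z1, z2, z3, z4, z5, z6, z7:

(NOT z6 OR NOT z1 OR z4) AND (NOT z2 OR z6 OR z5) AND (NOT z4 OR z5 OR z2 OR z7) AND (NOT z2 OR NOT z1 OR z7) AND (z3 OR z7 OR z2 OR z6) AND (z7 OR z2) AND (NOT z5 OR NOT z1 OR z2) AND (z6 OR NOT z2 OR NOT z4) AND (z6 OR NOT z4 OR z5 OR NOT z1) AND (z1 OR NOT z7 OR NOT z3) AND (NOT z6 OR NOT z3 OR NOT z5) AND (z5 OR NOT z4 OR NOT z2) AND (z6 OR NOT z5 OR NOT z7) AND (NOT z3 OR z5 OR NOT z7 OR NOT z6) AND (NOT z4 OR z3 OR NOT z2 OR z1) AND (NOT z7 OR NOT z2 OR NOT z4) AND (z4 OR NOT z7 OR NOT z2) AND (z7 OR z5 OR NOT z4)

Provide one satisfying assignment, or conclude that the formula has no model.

Suppose z7 = true.
Suppose z1 = true.
Suppose z6 = false.
The clause (NOT z5) is unit, so z5 = false.
The clause (NOT z2) is unit, so z2 = false.
The clause (NOT z4) is unit, so z4 = false.
All clauses hold; z3 can take either value.

z1 ↦ true, z2 ↦ false, z3 ↦ true, z4 ↦ false, z5 ↦ false, z6 ↦ false, z7 ↦ true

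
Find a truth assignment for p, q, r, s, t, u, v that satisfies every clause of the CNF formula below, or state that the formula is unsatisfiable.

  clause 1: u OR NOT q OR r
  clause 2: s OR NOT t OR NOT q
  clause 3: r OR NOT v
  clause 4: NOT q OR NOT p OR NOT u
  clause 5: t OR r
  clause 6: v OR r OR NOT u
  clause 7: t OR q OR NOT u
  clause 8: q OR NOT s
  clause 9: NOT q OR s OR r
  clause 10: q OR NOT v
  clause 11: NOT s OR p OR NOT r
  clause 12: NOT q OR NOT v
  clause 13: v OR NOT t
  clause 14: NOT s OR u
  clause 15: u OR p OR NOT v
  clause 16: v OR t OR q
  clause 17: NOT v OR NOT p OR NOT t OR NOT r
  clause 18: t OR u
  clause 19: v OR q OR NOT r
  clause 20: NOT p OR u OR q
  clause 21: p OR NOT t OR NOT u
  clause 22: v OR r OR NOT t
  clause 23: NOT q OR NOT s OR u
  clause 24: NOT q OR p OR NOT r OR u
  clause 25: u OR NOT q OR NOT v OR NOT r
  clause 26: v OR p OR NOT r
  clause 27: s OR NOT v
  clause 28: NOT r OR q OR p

UNSATISFIABLE

Case r = true:
Case q = true:
(NOT v) alone gives v = false.
(NOT t) alone gives t = false.
(u) alone gives u = true.
(NOT p) alone gives p = false.
But (p) is also a unit clause — contradiction.
That branch fails; take q = false instead.
(NOT s) alone gives s = false.
(NOT v) alone gives v = false.
But (v) is also a unit clause — contradiction.
Either choice for q ends in contradiction.
That branch fails; take r = false instead.
(NOT v) alone gives v = false.
(t) alone gives t = true.
But (NOT t) is also a unit clause — contradiction.
Either choice for r ends in contradiction.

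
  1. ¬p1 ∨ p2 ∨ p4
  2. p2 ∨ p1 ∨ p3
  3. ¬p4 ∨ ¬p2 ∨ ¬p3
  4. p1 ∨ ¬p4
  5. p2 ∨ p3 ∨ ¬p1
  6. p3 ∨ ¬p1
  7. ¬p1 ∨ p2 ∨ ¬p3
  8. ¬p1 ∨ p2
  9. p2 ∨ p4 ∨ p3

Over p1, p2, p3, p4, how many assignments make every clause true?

There are 2^4 = 16 truth assignments over (p1, p2, p3, p4).
Check each against the 9 clauses (columns in the order p1, p2, p3, p4):
  F F F F  ✗ fails (p2 ∨ p1 ∨ p3)
  F F F T  ✗ fails (p2 ∨ p1 ∨ p3)
  F F T F  ✓ satisfies all
  F F T T  ✗ fails (p1 ∨ ¬p4)
  F T F F  ✓ satisfies all
  F T F T  ✗ fails (p1 ∨ ¬p4)
  F T T F  ✓ satisfies all
  F T T T  ✗ fails (¬p4 ∨ ¬p2 ∨ ¬p3)
  T F F F  ✗ fails (¬p1 ∨ p2 ∨ p4)
  T F F T  ✗ fails (p2 ∨ p3 ∨ ¬p1)
  T F T F  ✗ fails (¬p1 ∨ p2 ∨ p4)
  T F T T  ✗ fails (¬p1 ∨ p2 ∨ ¬p3)
  T T F F  ✗ fails (p3 ∨ ¬p1)
  T T F T  ✗ fails (p3 ∨ ¬p1)
  T T T F  ✓ satisfies all
  T T T T  ✗ fails (¬p4 ∨ ¬p2 ∨ ¬p3)
4 of the 16 rows are models.

4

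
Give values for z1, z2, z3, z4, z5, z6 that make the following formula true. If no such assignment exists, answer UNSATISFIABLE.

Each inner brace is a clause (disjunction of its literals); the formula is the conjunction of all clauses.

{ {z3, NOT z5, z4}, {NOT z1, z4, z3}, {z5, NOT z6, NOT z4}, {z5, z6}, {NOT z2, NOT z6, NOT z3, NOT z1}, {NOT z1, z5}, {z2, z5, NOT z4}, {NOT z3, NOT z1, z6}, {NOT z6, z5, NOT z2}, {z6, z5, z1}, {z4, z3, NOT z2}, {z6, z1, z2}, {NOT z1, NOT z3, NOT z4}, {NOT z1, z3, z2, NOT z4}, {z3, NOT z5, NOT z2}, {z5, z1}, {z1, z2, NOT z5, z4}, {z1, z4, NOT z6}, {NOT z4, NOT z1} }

z1: false; z2: false; z3: true; z4: true; z5: true; z6: true

Case z5 = true:
Case z3 = true:
Case z1 = false:
Case z6 = true:
From the singleton clause (z4), z4 = true.
Every clause is now satisfied; z2 is unconstrained.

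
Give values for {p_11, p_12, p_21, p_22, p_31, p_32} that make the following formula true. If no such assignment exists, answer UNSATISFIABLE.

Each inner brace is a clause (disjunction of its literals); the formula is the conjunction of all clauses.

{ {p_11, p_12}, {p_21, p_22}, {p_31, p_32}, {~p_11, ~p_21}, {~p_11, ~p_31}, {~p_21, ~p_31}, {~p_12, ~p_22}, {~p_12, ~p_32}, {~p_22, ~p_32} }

Branch on p_11: set p_11 = 1.
From the singleton clause (~p_21), p_21 = 0.
From the singleton clause (p_22), p_22 = 1.
From the singleton clause (~p_31), p_31 = 0.
From the singleton clause (p_32), p_32 = 1.
But (~p_32) is also a unit clause — contradiction.
Undo p_11 and try p_11 = 0.
From the singleton clause (p_12), p_12 = 1.
From the singleton clause (~p_22), p_22 = 0.
From the singleton clause (p_21), p_21 = 1.
From the singleton clause (~p_31), p_31 = 0.
From the singleton clause (p_32), p_32 = 1.
But (~p_32) is also a unit clause — contradiction.
Both values of p_11 lead to a conflict.

UNSATISFIABLE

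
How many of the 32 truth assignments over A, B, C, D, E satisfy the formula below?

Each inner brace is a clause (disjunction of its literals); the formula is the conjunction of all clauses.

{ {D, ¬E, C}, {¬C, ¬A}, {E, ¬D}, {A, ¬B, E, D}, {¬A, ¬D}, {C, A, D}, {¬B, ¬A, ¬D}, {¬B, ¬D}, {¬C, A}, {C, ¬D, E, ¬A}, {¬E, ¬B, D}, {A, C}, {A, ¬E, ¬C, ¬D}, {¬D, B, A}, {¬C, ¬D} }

There are 2^5 = 32 truth assignments over (A, B, C, D, E).
Split on D. With D = True, the clauses containing D are satisfied and ¬D drops from the rest; 0 of the 2^4 = 16 assignments to the other variables satisfy what remains.
With D = False, by the same count on the reduced clause set, 2 assignments work.
(One model: A=T, B=F, C=F, D=F, E=F.)
Total: 0 + 2 = 2.

2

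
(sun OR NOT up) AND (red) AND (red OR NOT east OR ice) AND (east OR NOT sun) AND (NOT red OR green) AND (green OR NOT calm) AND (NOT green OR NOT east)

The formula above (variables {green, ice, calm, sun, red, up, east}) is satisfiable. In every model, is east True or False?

False

Suppose east = true.
From the singleton clause (red), red = true.
From the singleton clause (green), green = true.
Now (NOT green) is unsatisfied and unit — conflict.
So every satisfying assignment has east = False.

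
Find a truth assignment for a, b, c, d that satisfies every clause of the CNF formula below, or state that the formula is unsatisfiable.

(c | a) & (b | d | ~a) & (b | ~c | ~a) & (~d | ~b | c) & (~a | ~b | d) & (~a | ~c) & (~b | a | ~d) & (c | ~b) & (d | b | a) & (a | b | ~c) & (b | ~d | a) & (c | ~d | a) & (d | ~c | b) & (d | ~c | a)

Suppose c = 0.
The clause (a) is unit, so a = 1.
The clause (~b) is unit, so b = 0.
The clause (d) is unit, so d = 1.
Every clause now holds.

a=1; b=0; c=0; d=1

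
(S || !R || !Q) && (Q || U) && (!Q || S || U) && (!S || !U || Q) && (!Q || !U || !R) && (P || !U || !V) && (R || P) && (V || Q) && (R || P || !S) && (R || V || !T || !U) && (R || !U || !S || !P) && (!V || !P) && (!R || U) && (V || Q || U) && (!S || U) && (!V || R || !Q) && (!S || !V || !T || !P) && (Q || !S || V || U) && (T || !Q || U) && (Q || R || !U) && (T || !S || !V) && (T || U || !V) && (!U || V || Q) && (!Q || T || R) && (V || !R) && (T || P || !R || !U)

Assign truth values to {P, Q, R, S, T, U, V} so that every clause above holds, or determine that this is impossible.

UNSATISFIABLE

Case Q = true:
Case S = true:
Unit clause (U) forces U = true.
Unit clause (!R) forces R = false.
Unit clause (P) forces P = true.
But (!P) is also a unit clause — contradiction.
That branch fails; take S = false instead.
Unit clause (!R) forces R = false.
Unit clause (U) forces U = true.
Unit clause (P) forces P = true.
Unit clause (!V) forces V = false.
Unit clause (!T) forces T = false.
But (T) is also a unit clause — contradiction.
Either choice for S ends in contradiction.
That branch fails; take Q = false instead.
Unit clause (U) forces U = true.
Unit clause (!S) forces S = false.
Unit clause (V) forces V = true.
Unit clause (P) forces P = true.
But (!P) is also a unit clause — contradiction.
Either choice for Q ends in contradiction.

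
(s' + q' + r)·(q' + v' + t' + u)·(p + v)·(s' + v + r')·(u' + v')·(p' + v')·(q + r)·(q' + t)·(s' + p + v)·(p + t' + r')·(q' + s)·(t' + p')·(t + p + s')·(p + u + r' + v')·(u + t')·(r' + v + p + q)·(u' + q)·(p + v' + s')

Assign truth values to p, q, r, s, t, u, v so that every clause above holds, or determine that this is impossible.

p=1,  q=0,  r=1,  s=0,  t=0,  u=0,  v=0

Branch on p: set p = 1.
From the singleton clause (v'), v = 0.
From the singleton clause (t'), t = 0.
From the singleton clause (q'), q = 0.
From the singleton clause (r), r = 1.
From the singleton clause (s'), s = 0.
From the singleton clause (u'), u = 0.
Every clause now holds.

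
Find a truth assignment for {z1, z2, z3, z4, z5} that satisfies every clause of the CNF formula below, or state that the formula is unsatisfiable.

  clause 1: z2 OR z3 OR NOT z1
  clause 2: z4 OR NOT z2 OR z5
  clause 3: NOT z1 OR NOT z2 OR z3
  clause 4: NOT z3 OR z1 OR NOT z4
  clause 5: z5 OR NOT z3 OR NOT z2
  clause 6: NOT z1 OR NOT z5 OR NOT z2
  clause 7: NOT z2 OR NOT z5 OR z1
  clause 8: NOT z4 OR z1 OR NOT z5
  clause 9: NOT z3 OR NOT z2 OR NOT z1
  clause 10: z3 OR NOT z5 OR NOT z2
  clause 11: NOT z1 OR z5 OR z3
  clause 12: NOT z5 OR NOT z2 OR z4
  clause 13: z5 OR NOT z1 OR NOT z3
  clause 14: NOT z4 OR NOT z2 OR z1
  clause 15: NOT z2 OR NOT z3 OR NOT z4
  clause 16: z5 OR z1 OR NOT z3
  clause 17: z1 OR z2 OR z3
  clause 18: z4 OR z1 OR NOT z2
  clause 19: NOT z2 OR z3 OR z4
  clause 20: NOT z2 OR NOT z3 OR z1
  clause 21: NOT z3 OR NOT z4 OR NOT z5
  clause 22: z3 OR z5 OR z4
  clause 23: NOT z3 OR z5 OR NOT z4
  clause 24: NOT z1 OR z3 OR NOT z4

z1: false; z2: false; z3: true; z4: false; z5: true

Branch on z2: set z2 = false.
Branch on z3: set z3 = true.
Branch on z1: set z1 = false.
The clause (NOT z4) is unit, so z4 = false.
The clause (z5) is unit, so z5 = true.
All clauses are satisfied.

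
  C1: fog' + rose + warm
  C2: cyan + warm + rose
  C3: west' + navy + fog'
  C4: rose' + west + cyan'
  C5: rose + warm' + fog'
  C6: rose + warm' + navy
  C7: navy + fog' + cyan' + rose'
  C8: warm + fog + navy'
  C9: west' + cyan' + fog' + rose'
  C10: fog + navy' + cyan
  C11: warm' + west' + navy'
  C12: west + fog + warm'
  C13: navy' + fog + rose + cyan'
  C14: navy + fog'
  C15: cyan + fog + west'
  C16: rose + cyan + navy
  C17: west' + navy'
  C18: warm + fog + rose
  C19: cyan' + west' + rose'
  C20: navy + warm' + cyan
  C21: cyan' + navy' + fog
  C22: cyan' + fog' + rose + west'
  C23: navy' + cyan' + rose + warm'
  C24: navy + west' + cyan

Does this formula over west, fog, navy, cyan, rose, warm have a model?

Yes, satisfiable

Case navy = 0:
Unit clause (fog') forces fog = 0.
Case rose = 1:
Case west = 0:
Unit clause (cyan') forces cyan = 0.
Unit clause (warm') forces warm = 0.
All clauses are satisfied.
A satisfying assignment: west: 0; fog: 0; navy: 0; cyan: 0; rose: 1; warm: 0.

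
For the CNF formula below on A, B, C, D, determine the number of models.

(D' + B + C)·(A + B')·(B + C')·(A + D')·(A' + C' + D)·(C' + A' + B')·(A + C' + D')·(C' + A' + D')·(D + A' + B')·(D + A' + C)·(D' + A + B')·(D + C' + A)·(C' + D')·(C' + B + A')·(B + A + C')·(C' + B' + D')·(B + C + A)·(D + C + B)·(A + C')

There are 2^4 = 16 truth assignments over (A, B, C, D).
Split on C. With C = 1, the clauses containing C are satisfied and C' drops from the rest; 0 of the 2^3 = 8 assignments to the other variables satisfy what remains.
With C = 0, by the same count on the reduced clause set, 1 assignment works.
(One model: A=T, B=T, C=F, D=T.)
Total: 0 + 1 = 1.

1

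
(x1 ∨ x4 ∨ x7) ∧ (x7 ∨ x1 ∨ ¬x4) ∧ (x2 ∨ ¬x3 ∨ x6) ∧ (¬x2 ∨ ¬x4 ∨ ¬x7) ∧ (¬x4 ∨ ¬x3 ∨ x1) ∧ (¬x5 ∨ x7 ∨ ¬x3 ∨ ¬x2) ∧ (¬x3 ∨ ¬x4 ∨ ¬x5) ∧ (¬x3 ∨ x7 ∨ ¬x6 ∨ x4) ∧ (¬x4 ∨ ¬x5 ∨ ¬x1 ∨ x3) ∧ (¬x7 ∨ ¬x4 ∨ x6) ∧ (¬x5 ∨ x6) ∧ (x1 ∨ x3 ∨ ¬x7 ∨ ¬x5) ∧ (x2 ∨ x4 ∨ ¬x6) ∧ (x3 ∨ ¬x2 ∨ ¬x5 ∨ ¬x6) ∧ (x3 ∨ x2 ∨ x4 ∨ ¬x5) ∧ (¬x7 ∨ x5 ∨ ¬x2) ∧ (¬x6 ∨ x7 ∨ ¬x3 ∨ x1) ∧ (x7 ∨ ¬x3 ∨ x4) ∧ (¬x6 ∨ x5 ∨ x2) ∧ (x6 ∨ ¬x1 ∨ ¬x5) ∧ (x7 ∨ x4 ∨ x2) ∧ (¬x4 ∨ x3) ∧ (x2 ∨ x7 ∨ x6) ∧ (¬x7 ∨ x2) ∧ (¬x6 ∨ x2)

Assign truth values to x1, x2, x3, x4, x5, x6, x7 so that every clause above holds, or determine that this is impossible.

x1=True, x2=True, x3=True, x4=False, x5=True, x6=True, x7=True

Try x5 = True.
From the singleton clause (x6), x6 = True.
From the singleton clause (x2), x2 = True.
From the singleton clause (x3), x3 = True.
From the singleton clause (x7), x7 = True.
From the singleton clause (¬x4), x4 = False.
Every clause is now satisfied; x1 is unconstrained.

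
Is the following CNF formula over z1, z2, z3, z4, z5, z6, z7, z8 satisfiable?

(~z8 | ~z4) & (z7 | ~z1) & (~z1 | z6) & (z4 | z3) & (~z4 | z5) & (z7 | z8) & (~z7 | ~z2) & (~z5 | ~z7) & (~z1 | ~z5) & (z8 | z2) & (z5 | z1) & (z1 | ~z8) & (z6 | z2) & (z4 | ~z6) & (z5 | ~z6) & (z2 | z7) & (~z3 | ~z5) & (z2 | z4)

No, unsatisfiable

Try z8 = 0.
Unit clause (z7) forces z7 = 1.
Unit clause (~z2) forces z2 = 0.
But (z2) is also a unit clause — contradiction.
Backtrack on z8: now try z8 = 1.
Unit clause (~z4) forces z4 = 0.
Unit clause (z3) forces z3 = 1.
Unit clause (z1) forces z1 = 1.
Unit clause (z7) forces z7 = 1.
Unit clause (z6) forces z6 = 1.
But (~z6) is also a unit clause — contradiction.
Either choice for z8 ends in contradiction.
No assignment satisfies every clause.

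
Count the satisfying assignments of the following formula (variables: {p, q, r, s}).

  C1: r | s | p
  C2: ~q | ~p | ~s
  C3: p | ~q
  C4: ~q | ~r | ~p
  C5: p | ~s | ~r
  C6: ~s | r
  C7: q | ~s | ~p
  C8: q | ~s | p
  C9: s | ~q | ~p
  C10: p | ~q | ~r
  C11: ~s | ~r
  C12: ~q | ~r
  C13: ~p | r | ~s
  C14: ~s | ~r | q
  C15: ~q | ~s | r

There are 2^4 = 16 truth assignments over (p, q, r, s).
Split on s. With s = 1, the clauses containing s are satisfied and ~s drops from the rest; 0 of the 2^3 = 8 assignments to the other variables satisfy what remains.
With s = 0, by the same count on the reduced clause set, 3 assignments work.
(One model: p=F, q=F, r=T, s=F.)
Total: 0 + 3 = 3.

3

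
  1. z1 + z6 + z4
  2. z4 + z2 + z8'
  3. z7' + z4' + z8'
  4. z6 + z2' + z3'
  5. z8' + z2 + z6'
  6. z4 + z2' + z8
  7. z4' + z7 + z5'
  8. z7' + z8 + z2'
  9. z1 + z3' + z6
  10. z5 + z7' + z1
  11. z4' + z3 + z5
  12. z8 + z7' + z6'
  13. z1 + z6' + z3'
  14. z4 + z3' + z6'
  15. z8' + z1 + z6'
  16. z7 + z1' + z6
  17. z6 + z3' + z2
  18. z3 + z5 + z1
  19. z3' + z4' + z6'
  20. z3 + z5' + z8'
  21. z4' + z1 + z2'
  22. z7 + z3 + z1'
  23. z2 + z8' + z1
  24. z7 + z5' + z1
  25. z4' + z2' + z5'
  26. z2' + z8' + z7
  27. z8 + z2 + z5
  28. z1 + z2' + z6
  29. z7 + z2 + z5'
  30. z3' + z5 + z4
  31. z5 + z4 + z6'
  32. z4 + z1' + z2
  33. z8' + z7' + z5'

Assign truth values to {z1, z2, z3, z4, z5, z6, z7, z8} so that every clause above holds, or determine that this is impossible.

Case z1 = 1:
Case z7 = 1:
Case z4 = 1:
Unit clause (z8') forces z8 = 0.
Unit clause (z2') forces z2 = 0.
Unit clause (z6') forces z6 = 0.
Unit clause (z3') forces z3 = 0.
Unit clause (z5) forces z5 = 1.
All clauses are satisfied.

z1: 1,  z2: 0,  z3: 0,  z4: 1,  z5: 1,  z6: 0,  z7: 1,  z8: 0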